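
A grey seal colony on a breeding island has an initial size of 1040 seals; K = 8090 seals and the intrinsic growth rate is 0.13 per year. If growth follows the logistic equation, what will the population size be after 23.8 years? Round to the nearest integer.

A = (K − N₀)/N₀ = (8090 − 1040)/1040 = 6.7788.
N(t) = K/(1 + A·e^(−rt)) = 8090/(1 + 6.7788×e^(−0.13×23.8)).
e^(−3.094) = 0.04532; denominator = 1 + 6.7788×0.04532 = 1.3072.
N = 8090/1.3072 = 6188.71.

6189 seals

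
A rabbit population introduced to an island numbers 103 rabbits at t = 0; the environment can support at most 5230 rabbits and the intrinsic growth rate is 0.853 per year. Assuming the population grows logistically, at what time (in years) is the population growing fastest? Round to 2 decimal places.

Logistic growth is fastest at N = K/2 = 2615.
A = (K − N₀)/N₀ = 49.777. Set K/(1 + A·e^(−rt)) = K/2 → A·e^(−rt) = 1.
e^(−0.853t) = 1/49.777 = 0.0200897, so t = ln(49.777)/0.853 = 3.9075/0.853 = 4.5809.

4.58 years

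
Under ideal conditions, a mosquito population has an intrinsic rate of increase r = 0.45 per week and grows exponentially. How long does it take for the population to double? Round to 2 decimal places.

Doubling time t_d = ln(2)/r = 0.6931/0.45 = 1.5403.

1.54 weeks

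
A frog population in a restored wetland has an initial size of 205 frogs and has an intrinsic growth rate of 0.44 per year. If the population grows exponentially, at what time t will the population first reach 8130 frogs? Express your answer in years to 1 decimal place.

8.4 years

Set N₀·e^(rt) = 8130: e^(0.44·t) = 8130/205 = 39.659.
0.44·t = ln(39.659) = 3.6803, so t = 3.6803/0.44 = 8.3643.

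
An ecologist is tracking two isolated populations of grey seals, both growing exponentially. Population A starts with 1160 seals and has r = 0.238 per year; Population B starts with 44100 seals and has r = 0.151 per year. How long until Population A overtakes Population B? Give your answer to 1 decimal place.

41.8 years

Set 1160·e^(0.238t) = 44100·e^(0.151t).
e^((0.238 − 0.151)t) = 44100/1160 → e^(0.087·t) = 38.017.
0.087·t = ln(38.017) = 3.638, so t = 3.638/0.087 = 41.817.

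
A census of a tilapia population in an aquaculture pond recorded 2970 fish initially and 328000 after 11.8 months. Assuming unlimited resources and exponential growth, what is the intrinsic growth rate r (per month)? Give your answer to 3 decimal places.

0.399 per month

From N(t) = N₀·e^(rt): e^(r·11.8) = 328000/2970 = 110.44.
r·11.8 = ln(110.44) = 4.7045, so r = 4.7045/11.8 = 0.39868.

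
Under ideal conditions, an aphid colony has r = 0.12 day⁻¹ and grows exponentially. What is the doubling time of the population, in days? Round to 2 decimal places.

Doubling time t_d = ln(2)/r = 0.6931/0.12 = 5.7762.

5.78 days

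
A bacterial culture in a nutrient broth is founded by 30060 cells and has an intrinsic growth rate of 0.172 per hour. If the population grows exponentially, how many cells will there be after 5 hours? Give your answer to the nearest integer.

71037 cells

N(t) = N₀·e^(rt) = 30060 × e^(0.172×5) = 30060 × e^0.86.
e^0.86 ≈ 2.3632, so N ≈ 30060 × 2.3632 = 71036.6.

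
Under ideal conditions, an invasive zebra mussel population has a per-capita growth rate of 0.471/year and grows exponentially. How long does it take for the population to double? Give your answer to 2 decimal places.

Doubling time t_d = ln(2)/r = 0.6931/0.471 = 1.4717.

1.47 years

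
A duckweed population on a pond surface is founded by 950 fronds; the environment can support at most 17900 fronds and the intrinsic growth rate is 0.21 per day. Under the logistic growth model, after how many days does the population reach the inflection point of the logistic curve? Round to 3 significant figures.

Logistic growth is fastest at N = K/2 = 8950.
A = (K − N₀)/N₀ = 17.842. Set K/(1 + A·e^(−rt)) = K/2 → A·e^(−rt) = 1.
e^(−0.21t) = 1/17.842 = 0.0560472, so t = ln(17.842)/0.21 = 2.8816/0.21 = 13.722.

13.7 days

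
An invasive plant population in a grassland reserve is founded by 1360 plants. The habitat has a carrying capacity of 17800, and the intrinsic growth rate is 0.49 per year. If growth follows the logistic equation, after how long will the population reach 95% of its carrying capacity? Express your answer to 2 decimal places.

11.10 years

A = (K − N₀)/N₀ = (17800 − 1360)/1360 = 12.088.
Solve 17800/(1 + 12.088·e^(−0.49t)) = 16910: 1 + 12.088·e^(−0.49t) = 1.0526, so e^(−0.49t) = 0.00435395.
−0.49·t = ln(0.00435395) = -5.4367, so t = 5.4367/0.49 = 11.095.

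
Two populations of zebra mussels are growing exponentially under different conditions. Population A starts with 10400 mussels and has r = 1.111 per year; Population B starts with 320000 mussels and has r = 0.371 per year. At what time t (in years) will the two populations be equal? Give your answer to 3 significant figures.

Set 10400·e^(1.111t) = 320000·e^(0.371t).
e^((1.111 − 0.371)t) = 320000/10400 → e^(0.74·t) = 30.769.
0.74·t = ln(30.769) = 3.4265, so t = 3.4265/0.74 = 4.6304.

4.63 years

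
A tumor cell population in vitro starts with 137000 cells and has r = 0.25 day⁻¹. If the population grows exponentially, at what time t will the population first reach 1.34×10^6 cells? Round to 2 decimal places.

9.12 days

Set N₀·e^(rt) = 1.34×10^6: e^(0.25·t) = 1.34×10^6/137000 = 9.781.
0.25·t = ln(9.781) = 2.2804, so t = 2.2804/0.25 = 9.1218.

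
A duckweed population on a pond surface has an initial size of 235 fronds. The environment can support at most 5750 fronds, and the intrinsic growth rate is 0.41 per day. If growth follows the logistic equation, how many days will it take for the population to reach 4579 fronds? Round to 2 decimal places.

A = (K − N₀)/N₀ = (5750 − 235)/235 = 23.468.
Solve 5750/(1 + 23.468·e^(−0.41t)) = 4579: 1 + 23.468·e^(−0.41t) = 1.2557, so e^(−0.41t) = 0.010897.
−0.41·t = ln(0.010897) = -4.5193, so t = 4.5193/0.41 = 11.023.

11.02 days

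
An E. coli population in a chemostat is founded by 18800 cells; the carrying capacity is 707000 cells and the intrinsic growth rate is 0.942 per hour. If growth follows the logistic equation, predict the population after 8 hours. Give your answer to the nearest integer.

693456 cells

A = (K − N₀)/N₀ = (707000 − 18800)/18800 = 36.606.
N(t) = K/(1 + A·e^(−rt)) = 707000/(1 + 36.606×e^(−0.942×8)).
e^(−7.536) = 0.00053353; denominator = 1 + 36.606×0.00053353 = 1.0195.
N = 707000/1.0195 = 693456.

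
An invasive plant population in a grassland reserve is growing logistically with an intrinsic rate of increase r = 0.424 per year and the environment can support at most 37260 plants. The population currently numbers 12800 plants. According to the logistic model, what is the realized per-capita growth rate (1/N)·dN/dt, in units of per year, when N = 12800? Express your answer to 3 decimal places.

0.278 per year

(1/N)·dN/dt = r(1 − N/K) = 0.424 × (1 − 12800/37260).
= 0.424 × 0.65647 = 0.27834.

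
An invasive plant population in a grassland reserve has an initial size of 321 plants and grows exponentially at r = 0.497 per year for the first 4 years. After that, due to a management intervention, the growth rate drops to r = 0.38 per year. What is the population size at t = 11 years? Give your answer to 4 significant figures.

33500 plants

Phase 1: N(4) = 321·e^(0.497×4) = 321·e^1.988 = 2343.59.
Phase 2 runs for 11 − 4 = 7 years at r = 0.38.
N(11) = 2343.59·e^(0.38×7) = 2343.59·e^2.66 = 33504.7.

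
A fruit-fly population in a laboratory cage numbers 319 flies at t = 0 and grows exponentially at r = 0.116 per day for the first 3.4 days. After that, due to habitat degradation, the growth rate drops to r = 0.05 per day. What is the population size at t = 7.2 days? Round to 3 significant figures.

572 flies

Phase 1: N(3.4) = 319·e^(0.116×3.4) = 319·e^0.3944 = 473.235.
Phase 2 runs for 7.2 − 3.4 = 3.8 days at r = 0.05.
N(7.2) = 473.235·e^(0.05×3.8) = 473.235·e^0.19 = 572.259.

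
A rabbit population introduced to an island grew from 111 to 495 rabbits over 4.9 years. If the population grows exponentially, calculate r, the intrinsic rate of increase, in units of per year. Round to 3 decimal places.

From N(t) = N₀·e^(rt): e^(r·4.9) = 495/111 = 4.4595.
r·4.9 = ln(4.4595) = 1.495, so r = 1.495/4.9 = 0.30511.

0.305 per year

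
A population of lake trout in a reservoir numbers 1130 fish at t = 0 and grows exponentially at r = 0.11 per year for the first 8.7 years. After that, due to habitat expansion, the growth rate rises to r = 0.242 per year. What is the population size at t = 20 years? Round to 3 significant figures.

45300 fish

Phase 1: N(8.7) = 1130·e^(0.11×8.7) = 1130·e^0.957 = 2942.38.
Phase 2 runs for 20 − 8.7 = 11.3 years at r = 0.242.
N(20) = 2942.38·e^(0.242×11.3) = 2942.38·e^2.735 = 45323.1.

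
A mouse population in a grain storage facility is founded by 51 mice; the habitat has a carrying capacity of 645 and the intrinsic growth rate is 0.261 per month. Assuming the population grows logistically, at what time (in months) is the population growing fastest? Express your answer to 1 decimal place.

Logistic growth is fastest at N = K/2 = 322.5.
A = (K − N₀)/N₀ = 11.647. Set K/(1 + A·e^(−rt)) = K/2 → A·e^(−rt) = 1.
e^(−0.261t) = 1/11.647 = 0.0858586, so t = ln(11.647)/0.261 = 2.4551/0.261 = 9.4063.

9.4 months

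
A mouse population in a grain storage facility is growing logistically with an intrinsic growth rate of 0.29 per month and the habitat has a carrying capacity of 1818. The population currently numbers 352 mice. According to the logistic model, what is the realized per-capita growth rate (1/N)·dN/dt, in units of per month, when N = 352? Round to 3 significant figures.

(1/N)·dN/dt = r(1 − N/K) = 0.29 × (1 − 352/1818).
= 0.29 × 0.80638 = 0.23385.

0.234 per month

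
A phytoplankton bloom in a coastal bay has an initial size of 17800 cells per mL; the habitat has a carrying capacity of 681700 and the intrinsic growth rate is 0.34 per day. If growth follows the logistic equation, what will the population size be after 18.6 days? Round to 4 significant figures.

639000 cells per mL

A = (K − N₀)/N₀ = (681700 − 17800)/17800 = 37.298.
N(t) = K/(1 + A·e^(−rt)) = 681700/(1 + 37.298×e^(−0.34×18.6)).
e^(−6.324) = 0.0017928; denominator = 1 + 37.298×0.0017928 = 1.0669.
N = 681700/1.0669 = 638974.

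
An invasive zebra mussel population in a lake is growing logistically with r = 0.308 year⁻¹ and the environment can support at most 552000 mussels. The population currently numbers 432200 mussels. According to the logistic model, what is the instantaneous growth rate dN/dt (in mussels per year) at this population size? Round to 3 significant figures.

28900 mussels per year

dN/dt = rN(1 − N/K) = 0.308 × 432200 × (1 − 432200/552000).
1 − 432200/552000 = 0.21703; dN/dt = 0.308 × 432200 × 0.21703 = 28890.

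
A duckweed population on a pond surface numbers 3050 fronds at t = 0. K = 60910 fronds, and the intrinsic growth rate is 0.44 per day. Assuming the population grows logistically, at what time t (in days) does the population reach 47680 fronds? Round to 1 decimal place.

A = (K − N₀)/N₀ = (60910 − 3050)/3050 = 18.97.
Solve 60910/(1 + 18.97·e^(−0.44t)) = 47680: 1 + 18.97·e^(−0.44t) = 1.2775, so e^(−0.44t) = 0.0146267.
−0.44·t = ln(0.0146267) = -4.2249, so t = 4.2249/0.44 = 9.6021.

9.6 days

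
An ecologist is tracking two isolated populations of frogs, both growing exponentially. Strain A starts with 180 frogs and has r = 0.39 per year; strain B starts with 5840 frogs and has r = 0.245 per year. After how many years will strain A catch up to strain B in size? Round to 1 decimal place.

Set 180·e^(0.39t) = 5840·e^(0.245t).
e^((0.39 − 0.245)t) = 5840/180 → e^(0.145·t) = 32.444.
0.145·t = ln(32.444) = 3.4795, so t = 3.4795/0.145 = 23.997.

24.0 years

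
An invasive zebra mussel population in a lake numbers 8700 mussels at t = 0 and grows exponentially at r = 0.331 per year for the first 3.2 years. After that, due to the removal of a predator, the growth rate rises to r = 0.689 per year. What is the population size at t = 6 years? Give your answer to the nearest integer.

Phase 1: N(3.2) = 8700·e^(0.331×3.2) = 8700·e^1.059 = 25091.3.
Phase 2 runs for 6 − 3.2 = 2.8 years at r = 0.689.
N(6) = 25091.3·e^(0.689×2.8) = 25091.3·e^1.929 = 172729.

172729 mussels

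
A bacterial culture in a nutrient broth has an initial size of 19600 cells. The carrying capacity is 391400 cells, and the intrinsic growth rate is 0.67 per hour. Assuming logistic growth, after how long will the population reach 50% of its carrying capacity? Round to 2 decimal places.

4.39 hours

A = (K − N₀)/N₀ = (391400 − 19600)/19600 = 18.969.
Solve 391400/(1 + 18.969·e^(−0.67t)) = 195700: 1 + 18.969·e^(−0.67t) = 2, so e^(−0.67t) = 0.0527165.
−0.67·t = ln(0.0527165) = -2.9428, so t = 2.9428/0.67 = 4.3923.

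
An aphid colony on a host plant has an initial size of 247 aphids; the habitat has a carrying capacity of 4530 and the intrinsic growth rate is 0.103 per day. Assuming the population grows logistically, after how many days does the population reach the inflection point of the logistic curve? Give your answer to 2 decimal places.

27.70 days

Logistic growth is fastest at N = K/2 = 2265.
A = (K − N₀)/N₀ = 17.34. Set K/(1 + A·e^(−rt)) = K/2 → A·e^(−rt) = 1.
e^(−0.103t) = 1/17.34 = 0.0576699, so t = ln(17.34)/0.103 = 2.853/0.103 = 27.699.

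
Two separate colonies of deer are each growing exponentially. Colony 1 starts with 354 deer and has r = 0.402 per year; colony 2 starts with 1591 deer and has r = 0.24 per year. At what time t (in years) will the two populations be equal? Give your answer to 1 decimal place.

Set 354·e^(0.402t) = 1591·e^(0.24t).
e^((0.402 − 0.24)t) = 1591/354 → e^(0.162·t) = 4.4944.
0.162·t = ln(4.4944) = 1.5028, so t = 1.5028/0.162 = 9.2767.

9.3 years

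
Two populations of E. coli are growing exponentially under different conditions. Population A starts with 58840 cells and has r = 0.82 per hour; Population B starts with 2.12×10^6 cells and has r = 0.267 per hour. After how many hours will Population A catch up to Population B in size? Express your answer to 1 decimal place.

Set 58840·e^(0.82t) = 2.12×10^6·e^(0.267t).
e^((0.82 − 0.267)t) = 2.12×10^6/58840 → e^(0.553·t) = 36.03.
0.553·t = ln(36.03) = 3.5843, so t = 3.5843/0.553 = 6.4816.

6.5 hours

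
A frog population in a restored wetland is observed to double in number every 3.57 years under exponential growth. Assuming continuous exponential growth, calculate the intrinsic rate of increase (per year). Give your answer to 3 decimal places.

r = ln(2)/t_d = 0.6931/3.57 = 0.19416.

0.194 per year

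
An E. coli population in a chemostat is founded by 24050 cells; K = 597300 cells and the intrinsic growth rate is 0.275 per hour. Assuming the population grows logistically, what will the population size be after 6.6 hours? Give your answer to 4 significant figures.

A = (K − N₀)/N₀ = (597300 − 24050)/24050 = 23.836.
N(t) = K/(1 + A·e^(−rt)) = 597300/(1 + 23.836×e^(−0.275×6.6)).
e^(−1.815) = 0.16284; denominator = 1 + 23.836×0.16284 = 4.8814.
N = 597300/4.8814 = 122363.

122400 cells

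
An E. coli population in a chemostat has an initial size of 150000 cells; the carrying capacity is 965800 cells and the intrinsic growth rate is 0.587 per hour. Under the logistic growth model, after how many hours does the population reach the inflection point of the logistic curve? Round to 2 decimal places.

2.89 hours

Logistic growth is fastest at N = K/2 = 482900.
A = (K − N₀)/N₀ = 5.4387. Set K/(1 + A·e^(−rt)) = K/2 → A·e^(−rt) = 1.
e^(−0.587t) = 1/5.4387 = 0.183869, so t = ln(5.4387)/0.587 = 1.6935/0.587 = 2.8851.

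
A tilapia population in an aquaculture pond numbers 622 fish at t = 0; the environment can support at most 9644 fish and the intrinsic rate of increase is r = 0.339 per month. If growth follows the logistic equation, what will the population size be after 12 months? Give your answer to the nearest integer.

7726 fish

A = (K − N₀)/N₀ = (9644 − 622)/622 = 14.505.
N(t) = K/(1 + A·e^(−rt)) = 9644/(1 + 14.505×e^(−0.339×12)).
e^(−4.068) = 0.017112; denominator = 1 + 14.505×0.017112 = 1.2482.
N = 9644/1.2482 = 7726.32.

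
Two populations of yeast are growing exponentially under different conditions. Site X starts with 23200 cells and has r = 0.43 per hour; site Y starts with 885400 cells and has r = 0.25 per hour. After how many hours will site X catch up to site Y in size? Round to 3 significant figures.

Set 23200·e^(0.43t) = 885400·e^(0.25t).
e^((0.43 − 0.25)t) = 885400/23200 → e^(0.18·t) = 38.164.
0.18·t = ln(38.164) = 3.6419, so t = 3.6419/0.18 = 20.233.

20.2 hours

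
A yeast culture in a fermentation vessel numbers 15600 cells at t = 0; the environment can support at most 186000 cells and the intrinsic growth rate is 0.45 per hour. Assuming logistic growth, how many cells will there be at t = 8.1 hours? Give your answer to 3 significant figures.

A = (K − N₀)/N₀ = (186000 − 15600)/15600 = 10.923.
N(t) = K/(1 + A·e^(−rt)) = 186000/(1 + 10.923×e^(−0.45×8.1)).
e^(−3.645) = 0.026121; denominator = 1 + 10.923×0.026121 = 1.2853.
N = 186000/1.2853 = 144710.

145000 cells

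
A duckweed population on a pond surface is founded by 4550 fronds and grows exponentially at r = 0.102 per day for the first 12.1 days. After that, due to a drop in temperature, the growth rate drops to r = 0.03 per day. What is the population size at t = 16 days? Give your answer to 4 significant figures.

Phase 1: N(12.1) = 4550·e^(0.102×12.1) = 4550·e^1.234 = 15632.1.
Phase 2 runs for 16 − 12.1 = 3.9 days at r = 0.03.
N(16) = 15632.1·e^(0.03×3.9) = 15632.1·e^0.117 = 17572.4.

17570 fronds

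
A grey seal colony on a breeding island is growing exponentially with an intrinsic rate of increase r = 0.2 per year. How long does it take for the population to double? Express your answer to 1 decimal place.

3.5 years

Doubling time t_d = ln(2)/r = 0.6931/0.2 = 3.4657.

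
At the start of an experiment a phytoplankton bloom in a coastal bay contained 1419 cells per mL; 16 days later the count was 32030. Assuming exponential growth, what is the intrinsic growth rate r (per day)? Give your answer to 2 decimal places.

From N(t) = N₀·e^(rt): e^(r·16) = 32030/1419 = 22.572.
r·16 = ln(22.572) = 3.1167, so r = 3.1167/16 = 0.1948.

0.19 per day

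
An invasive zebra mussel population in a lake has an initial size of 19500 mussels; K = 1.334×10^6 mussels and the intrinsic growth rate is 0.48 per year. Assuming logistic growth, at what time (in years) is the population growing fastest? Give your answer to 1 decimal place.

Logistic growth is fastest at N = K/2 = 667000.
A = (K − N₀)/N₀ = 67.41. Set K/(1 + A·e^(−rt)) = K/2 → A·e^(−rt) = 1.
e^(−0.48t) = 1/67.41 = 0.0148345, so t = ln(67.41)/0.48 = 4.2108/0.48 = 8.7725.

8.8 years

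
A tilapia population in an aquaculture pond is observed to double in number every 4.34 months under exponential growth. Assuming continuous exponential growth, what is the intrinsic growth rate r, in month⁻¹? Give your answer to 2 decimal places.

r = ln(2)/t_d = 0.6931/4.34 = 0.15971.

0.16 per month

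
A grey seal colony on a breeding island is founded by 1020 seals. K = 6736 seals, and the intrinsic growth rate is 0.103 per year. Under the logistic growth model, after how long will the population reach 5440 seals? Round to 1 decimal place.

30.7 years

A = (K − N₀)/N₀ = (6736 − 1020)/1020 = 5.6039.
Solve 6736/(1 + 5.6039·e^(−0.103t)) = 5440: 1 + 5.6039·e^(−0.103t) = 1.2382, so e^(−0.103t) = 0.0425122.
−0.103·t = ln(0.0425122) = -3.158, so t = 3.158/0.103 = 30.66.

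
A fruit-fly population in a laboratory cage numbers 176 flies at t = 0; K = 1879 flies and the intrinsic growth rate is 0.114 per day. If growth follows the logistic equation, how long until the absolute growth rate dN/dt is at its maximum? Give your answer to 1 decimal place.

19.9 days

Logistic growth is fastest at N = K/2 = 939.5.
A = (K − N₀)/N₀ = 9.6761. Set K/(1 + A·e^(−rt)) = K/2 → A·e^(−rt) = 1.
e^(−0.114t) = 1/9.6761 = 0.103347, so t = ln(9.6761)/0.114 = 2.2697/0.114 = 19.909.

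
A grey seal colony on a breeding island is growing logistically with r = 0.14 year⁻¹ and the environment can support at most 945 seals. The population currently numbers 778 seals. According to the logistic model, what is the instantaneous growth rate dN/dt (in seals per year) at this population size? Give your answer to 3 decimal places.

dN/dt = rN(1 − N/K) = 0.14 × 778 × (1 − 778/945).
1 − 778/945 = 0.17672; dN/dt = 0.14 × 778 × 0.17672 = 19.248.

19.248 seals per year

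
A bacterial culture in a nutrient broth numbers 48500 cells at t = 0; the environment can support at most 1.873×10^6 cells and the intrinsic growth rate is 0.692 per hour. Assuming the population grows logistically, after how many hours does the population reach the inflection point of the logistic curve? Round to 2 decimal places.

5.24 hours

Logistic growth is fastest at N = K/2 = 936500.
A = (K − N₀)/N₀ = 37.619. Set K/(1 + A·e^(−rt)) = K/2 → A·e^(−rt) = 1.
e^(−0.692t) = 1/37.619 = 0.0265826, so t = ln(37.619)/0.692 = 3.6275/0.692 = 5.242.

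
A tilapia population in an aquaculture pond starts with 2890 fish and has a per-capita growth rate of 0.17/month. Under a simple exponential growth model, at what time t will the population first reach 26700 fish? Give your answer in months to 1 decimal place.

13.1 months

Set N₀·e^(rt) = 26700: e^(0.17·t) = 26700/2890 = 9.2388.
0.17·t = ln(9.2388) = 2.2234, so t = 2.2234/0.17 = 13.079.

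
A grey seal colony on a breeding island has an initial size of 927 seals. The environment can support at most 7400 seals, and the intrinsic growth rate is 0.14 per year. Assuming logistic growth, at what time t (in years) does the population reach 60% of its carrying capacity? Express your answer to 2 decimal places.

16.78 years

A = (K − N₀)/N₀ = (7400 − 927)/927 = 6.9827.
Solve 7400/(1 + 6.9827·e^(−0.14t)) = 4440: 1 + 6.9827·e^(−0.14t) = 1.6667, so e^(−0.14t) = 0.0954735.
−0.14·t = ln(0.0954735) = -2.3489, so t = 2.3489/0.14 = 16.778.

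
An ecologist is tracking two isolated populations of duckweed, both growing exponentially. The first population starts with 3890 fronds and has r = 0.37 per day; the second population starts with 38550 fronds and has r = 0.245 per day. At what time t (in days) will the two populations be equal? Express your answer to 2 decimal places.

Set 3890·e^(0.37t) = 38550·e^(0.245t).
e^((0.37 − 0.245)t) = 38550/3890 → e^(0.125·t) = 9.91.
0.125·t = ln(9.91) = 2.2935, so t = 2.2935/0.125 = 18.348.

18.35 days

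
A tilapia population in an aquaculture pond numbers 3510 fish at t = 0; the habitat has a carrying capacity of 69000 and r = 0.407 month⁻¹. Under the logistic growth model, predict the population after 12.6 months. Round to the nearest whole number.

62129 fish

A = (K − N₀)/N₀ = (69000 − 3510)/3510 = 18.658.
N(t) = K/(1 + A·e^(−rt)) = 69000/(1 + 18.658×e^(−0.407×12.6)).
e^(−5.128) = 0.0059272; denominator = 1 + 18.658×0.0059272 = 1.1106.
N = 69000/1.1106 = 62129.1.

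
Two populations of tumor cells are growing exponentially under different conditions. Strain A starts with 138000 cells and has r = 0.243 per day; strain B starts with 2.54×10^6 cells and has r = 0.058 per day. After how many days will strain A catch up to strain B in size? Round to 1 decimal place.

Set 138000·e^(0.243t) = 2.54×10^6·e^(0.058t).
e^((0.243 − 0.058)t) = 2.54×10^6/138000 → e^(0.185·t) = 18.406.
0.185·t = ln(18.406) = 2.9127, so t = 2.9127/0.185 = 15.744.

15.7 days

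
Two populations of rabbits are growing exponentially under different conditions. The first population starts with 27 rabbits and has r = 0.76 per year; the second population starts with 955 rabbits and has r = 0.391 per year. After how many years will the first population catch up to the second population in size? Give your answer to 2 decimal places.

Set 27·e^(0.76t) = 955·e^(0.391t).
e^((0.76 − 0.391)t) = 955/27 → e^(0.369·t) = 35.37.
0.369·t = ln(35.37) = 3.5659, so t = 3.5659/0.369 = 9.6636.

9.66 years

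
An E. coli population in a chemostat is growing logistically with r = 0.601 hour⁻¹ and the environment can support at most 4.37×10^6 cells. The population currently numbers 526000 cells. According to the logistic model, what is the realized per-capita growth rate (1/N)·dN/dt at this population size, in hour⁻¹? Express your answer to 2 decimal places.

(1/N)·dN/dt = r(1 − N/K) = 0.601 × (1 − 526000/4.37×10^6).
= 0.601 × 0.87963 = 0.52866.

0.53 per hour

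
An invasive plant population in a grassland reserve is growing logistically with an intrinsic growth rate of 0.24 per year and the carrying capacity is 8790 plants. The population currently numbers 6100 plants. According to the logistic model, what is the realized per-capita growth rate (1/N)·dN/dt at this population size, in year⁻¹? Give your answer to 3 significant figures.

(1/N)·dN/dt = r(1 − N/K) = 0.24 × (1 − 6100/8790).
= 0.24 × 0.30603 = 0.073447.

0.0734 per year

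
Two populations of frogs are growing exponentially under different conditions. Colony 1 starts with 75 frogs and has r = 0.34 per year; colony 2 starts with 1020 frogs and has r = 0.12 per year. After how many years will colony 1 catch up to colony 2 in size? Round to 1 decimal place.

11.9 years

Set 75·e^(0.34t) = 1020·e^(0.12t).
e^((0.34 − 0.12)t) = 1020/75 → e^(0.22·t) = 13.6.
0.22·t = ln(13.6) = 2.6101, so t = 2.6101/0.22 = 11.864.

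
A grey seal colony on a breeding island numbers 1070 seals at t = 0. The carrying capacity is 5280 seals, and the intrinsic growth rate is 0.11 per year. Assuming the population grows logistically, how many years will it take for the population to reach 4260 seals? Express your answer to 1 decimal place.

25.4 years

A = (K − N₀)/N₀ = (5280 − 1070)/1070 = 3.9346.
Solve 5280/(1 + 3.9346·e^(−0.11t)) = 4260: 1 + 3.9346·e^(−0.11t) = 1.2394, so e^(−0.11t) = 0.0608544.
−0.11·t = ln(0.0608544) = -2.7993, so t = 2.7993/0.11 = 25.448.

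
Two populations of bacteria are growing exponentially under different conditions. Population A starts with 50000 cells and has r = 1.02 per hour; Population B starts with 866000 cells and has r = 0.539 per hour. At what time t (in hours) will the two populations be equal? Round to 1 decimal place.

5.9 hours

Set 50000·e^(1.02t) = 866000·e^(0.539t).
e^((1.02 − 0.539)t) = 866000/50000 → e^(0.481·t) = 17.32.
0.481·t = ln(17.32) = 2.8519, so t = 2.8519/0.481 = 5.929.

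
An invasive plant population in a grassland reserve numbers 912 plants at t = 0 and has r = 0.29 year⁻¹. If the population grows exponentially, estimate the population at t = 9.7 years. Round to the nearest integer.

N(t) = N₀·e^(rt) = 912 × e^(0.29×9.7) = 912 × e^2.813.
e^2.813 ≈ 16.66, so N ≈ 912 × 16.66 = 15193.8.

15194 plants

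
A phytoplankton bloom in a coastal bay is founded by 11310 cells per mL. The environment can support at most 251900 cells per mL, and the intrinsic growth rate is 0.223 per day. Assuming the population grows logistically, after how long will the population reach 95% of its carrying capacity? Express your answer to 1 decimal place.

26.9 days

A = (K − N₀)/N₀ = (251900 − 11310)/11310 = 21.272.
Solve 251900/(1 + 21.272·e^(−0.223t)) = 239305: 1 + 21.272·e^(−0.223t) = 1.0526, so e^(−0.223t) = 0.00247418.
−0.223·t = ln(0.00247418) = -6.0018, so t = 6.0018/0.223 = 26.914.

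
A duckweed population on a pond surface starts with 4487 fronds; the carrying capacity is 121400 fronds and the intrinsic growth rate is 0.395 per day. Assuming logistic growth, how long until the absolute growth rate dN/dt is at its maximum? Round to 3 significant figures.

Logistic growth is fastest at N = K/2 = 60700.
A = (K − N₀)/N₀ = 26.056. Set K/(1 + A·e^(−rt)) = K/2 → A·e^(−rt) = 1.
e^(−0.395t) = 1/26.056 = 0.038379, so t = ln(26.056)/0.395 = 3.2602/0.395 = 8.2538.

8.25 days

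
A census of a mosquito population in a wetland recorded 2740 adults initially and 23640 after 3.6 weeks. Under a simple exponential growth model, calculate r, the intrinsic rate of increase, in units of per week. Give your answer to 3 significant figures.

From N(t) = N₀·e^(rt): e^(r·3.6) = 23640/2740 = 8.6277.
r·3.6 = ln(8.6277) = 2.155, so r = 2.155/3.6 = 0.59861.

0.599 per week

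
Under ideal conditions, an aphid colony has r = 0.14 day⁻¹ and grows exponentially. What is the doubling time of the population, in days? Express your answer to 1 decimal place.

5.0 days

Doubling time t_d = ln(2)/r = 0.6931/0.14 = 4.9511.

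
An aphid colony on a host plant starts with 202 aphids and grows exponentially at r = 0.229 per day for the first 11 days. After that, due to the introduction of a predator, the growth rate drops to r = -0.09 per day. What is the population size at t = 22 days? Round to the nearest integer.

Phase 1: N(11) = 202·e^(0.229×11) = 202·e^2.519 = 2508.07.
Phase 2 runs for 22 − 11 = 11 days at r = -0.09.
N(22) = 2508.07·e^(-0.09×11) = 2508.07·e^-0.99 = 931.939.

932 aphids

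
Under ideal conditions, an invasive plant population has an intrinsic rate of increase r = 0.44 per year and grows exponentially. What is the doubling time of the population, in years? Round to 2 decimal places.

Doubling time t_d = ln(2)/r = 0.6931/0.44 = 1.5753.

1.58 years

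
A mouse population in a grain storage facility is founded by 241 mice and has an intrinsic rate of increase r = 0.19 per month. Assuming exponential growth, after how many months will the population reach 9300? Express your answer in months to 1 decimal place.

19.2 months

Set N₀·e^(rt) = 9300: e^(0.19·t) = 9300/241 = 38.589.
0.19·t = ln(38.589) = 3.653, so t = 3.653/0.19 = 19.226.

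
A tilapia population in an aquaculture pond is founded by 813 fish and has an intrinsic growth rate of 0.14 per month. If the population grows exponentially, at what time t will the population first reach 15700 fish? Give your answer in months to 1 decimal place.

Set N₀·e^(rt) = 15700: e^(0.14·t) = 15700/813 = 19.311.
0.14·t = ln(19.311) = 2.9607, so t = 2.9607/0.14 = 21.148.

21.1 months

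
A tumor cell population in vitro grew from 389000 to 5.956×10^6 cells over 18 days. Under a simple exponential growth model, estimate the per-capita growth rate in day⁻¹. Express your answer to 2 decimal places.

0.15 per day

From N(t) = N₀·e^(rt): e^(r·18) = 5.956×10^6/389000 = 15.311.
r·18 = ln(15.311) = 2.7286, so r = 2.7286/18 = 0.15159.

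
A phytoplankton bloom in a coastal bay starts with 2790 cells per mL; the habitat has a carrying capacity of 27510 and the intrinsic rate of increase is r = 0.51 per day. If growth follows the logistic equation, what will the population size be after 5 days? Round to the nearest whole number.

16261 cells per mL

A = (K − N₀)/N₀ = (27510 − 2790)/2790 = 8.8602.
N(t) = K/(1 + A·e^(−rt)) = 27510/(1 + 8.8602×e^(−0.51×5)).
e^(−2.55) = 0.078082; denominator = 1 + 8.8602×0.078082 = 1.6918.
N = 27510/1.6918 = 16260.6.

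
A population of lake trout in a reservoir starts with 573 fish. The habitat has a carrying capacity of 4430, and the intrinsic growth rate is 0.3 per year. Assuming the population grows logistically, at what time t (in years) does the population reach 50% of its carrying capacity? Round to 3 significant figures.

6.36 years

A = (K − N₀)/N₀ = (4430 − 573)/573 = 6.7312.
Solve 4430/(1 + 6.7312·e^(−0.3t)) = 2215: 1 + 6.7312·e^(−0.3t) = 2, so e^(−0.3t) = 0.148561.
−0.3·t = ln(0.148561) = -1.9068, so t = 1.9068/0.3 = 6.3559.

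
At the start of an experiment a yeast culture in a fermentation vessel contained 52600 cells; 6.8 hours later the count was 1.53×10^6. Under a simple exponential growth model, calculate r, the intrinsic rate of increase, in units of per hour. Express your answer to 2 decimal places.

0.50 per hour

From N(t) = N₀·e^(rt): e^(r·6.8) = 1.53×10^6/52600 = 29.087.
r·6.8 = ln(29.087) = 3.3703, so r = 3.3703/6.8 = 0.49563.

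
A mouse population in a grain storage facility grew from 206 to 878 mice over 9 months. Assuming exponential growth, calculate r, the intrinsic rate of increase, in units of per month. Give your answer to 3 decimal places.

From N(t) = N₀·e^(rt): e^(r·9) = 878/206 = 4.2621.
r·9 = ln(4.2621) = 1.4498, so r = 1.4498/9 = 0.16109.

0.161 per month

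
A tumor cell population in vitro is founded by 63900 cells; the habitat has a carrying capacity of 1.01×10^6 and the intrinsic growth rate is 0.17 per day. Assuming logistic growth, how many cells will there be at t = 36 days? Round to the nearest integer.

A = (K − N₀)/N₀ = (1.01×10^6 − 63900)/63900 = 14.806.
N(t) = K/(1 + A·e^(−rt)) = 1.01×10^6/(1 + 14.806×e^(−0.17×36)).
e^(−6.12) = 0.0021985; denominator = 1 + 14.806×0.0021985 = 1.0326.
N = 1.01×10^6/1.0326 = 978161.

978161 cells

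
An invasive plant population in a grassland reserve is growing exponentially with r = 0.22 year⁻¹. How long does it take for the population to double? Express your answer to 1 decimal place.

3.2 years

Doubling time t_d = ln(2)/r = 0.6931/0.22 = 3.1507.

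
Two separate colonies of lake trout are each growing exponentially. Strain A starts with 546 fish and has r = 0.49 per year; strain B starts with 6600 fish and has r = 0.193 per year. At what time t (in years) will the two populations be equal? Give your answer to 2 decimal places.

8.39 years

Set 546·e^(0.49t) = 6600·e^(0.193t).
e^((0.49 − 0.193)t) = 6600/546 → e^(0.297·t) = 12.088.
0.297·t = ln(12.088) = 2.4922, so t = 2.4922/0.297 = 8.3913.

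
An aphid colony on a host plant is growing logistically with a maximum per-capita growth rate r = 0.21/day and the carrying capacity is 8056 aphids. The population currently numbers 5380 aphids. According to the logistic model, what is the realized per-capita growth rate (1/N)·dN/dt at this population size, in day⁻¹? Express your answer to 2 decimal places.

0.07 per day

(1/N)·dN/dt = r(1 − N/K) = 0.21 × (1 − 5380/8056).
= 0.21 × 0.33217 = 0.069757.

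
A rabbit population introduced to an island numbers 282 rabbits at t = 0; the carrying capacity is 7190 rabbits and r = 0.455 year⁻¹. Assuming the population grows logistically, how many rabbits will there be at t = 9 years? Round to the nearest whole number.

5107 rabbits

A = (K − N₀)/N₀ = (7190 − 282)/282 = 24.496.
N(t) = K/(1 + A·e^(−rt)) = 7190/(1 + 24.496×e^(−0.455×9)).
e^(−4.095) = 0.016656; denominator = 1 + 24.496×0.016656 = 1.408.
N = 7190/1.408 = 5106.51.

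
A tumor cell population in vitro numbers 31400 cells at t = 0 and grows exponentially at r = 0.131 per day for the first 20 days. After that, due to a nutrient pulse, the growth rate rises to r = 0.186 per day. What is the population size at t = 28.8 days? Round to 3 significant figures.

Phase 1: N(20) = 31400·e^(0.131×20) = 31400·e^2.62 = 431302.
Phase 2 runs for 28.8 − 20 = 8.8 days at r = 0.186.
N(28.8) = 431302·e^(0.186×8.8) = 431302·e^1.637 = 2.21633×10^6.

2220000 cells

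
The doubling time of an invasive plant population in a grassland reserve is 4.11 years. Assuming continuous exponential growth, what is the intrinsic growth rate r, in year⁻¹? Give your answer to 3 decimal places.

0.169 per year

r = ln(2)/t_d = 0.6931/4.11 = 0.16865.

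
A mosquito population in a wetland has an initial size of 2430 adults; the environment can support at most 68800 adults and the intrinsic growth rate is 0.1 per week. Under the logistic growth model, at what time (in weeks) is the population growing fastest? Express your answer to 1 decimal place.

Logistic growth is fastest at N = K/2 = 34400.
A = (K − N₀)/N₀ = 27.313. Set K/(1 + A·e^(−rt)) = K/2 → A·e^(−rt) = 1.
e^(−0.1t) = 1/27.313 = 0.0366129, so t = ln(27.313)/0.1 = 3.3074/0.1 = 33.074.

33.1 weeks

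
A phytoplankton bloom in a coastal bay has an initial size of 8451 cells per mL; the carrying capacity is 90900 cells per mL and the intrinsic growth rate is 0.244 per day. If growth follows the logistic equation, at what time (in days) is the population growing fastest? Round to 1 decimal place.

9.3 days

Logistic growth is fastest at N = K/2 = 45450.
A = (K − N₀)/N₀ = 9.7561. Set K/(1 + A·e^(−rt)) = K/2 → A·e^(−rt) = 1.
e^(−0.244t) = 1/9.7561 = 0.1025, so t = ln(9.7561)/0.244 = 2.2779/0.244 = 9.3356.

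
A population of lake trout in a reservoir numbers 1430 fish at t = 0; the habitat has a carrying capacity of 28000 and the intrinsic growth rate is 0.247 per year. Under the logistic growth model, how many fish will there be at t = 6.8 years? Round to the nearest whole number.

A = (K − N₀)/N₀ = (28000 − 1430)/1430 = 18.58.
N(t) = K/(1 + A·e^(−rt)) = 28000/(1 + 18.58×e^(−0.247×6.8)).
e^(−1.68) = 0.18645; denominator = 1 + 18.58×0.18645 = 4.4643.
N = 28000/4.4643 = 6271.99.

6272 fish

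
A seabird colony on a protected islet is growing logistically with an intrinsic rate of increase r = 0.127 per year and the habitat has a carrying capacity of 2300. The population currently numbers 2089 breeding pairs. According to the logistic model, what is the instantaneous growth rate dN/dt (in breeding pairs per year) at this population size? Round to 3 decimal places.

24.339 breeding pairs per year

dN/dt = rN(1 − N/K) = 0.127 × 2089 × (1 − 2089/2300).
1 − 2089/2300 = 0.091739; dN/dt = 0.127 × 2089 × 0.091739 = 24.339.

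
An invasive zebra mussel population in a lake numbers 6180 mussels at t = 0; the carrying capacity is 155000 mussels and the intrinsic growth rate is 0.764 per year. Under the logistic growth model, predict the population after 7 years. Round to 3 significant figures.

A = (K − N₀)/N₀ = (155000 − 6180)/6180 = 24.081.
N(t) = K/(1 + A·e^(−rt)) = 155000/(1 + 24.081×e^(−0.764×7)).
e^(−5.348) = 0.0047577; denominator = 1 + 24.081×0.0047577 = 1.1146.
N = 155000/1.1146 = 139067.

139000 mussels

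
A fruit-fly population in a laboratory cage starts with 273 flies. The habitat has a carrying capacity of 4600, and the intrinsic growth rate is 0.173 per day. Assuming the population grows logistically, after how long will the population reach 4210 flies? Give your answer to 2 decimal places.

29.72 days

A = (K − N₀)/N₀ = (4600 − 273)/273 = 15.85.
Solve 4600/(1 + 15.85·e^(−0.173t)) = 4210: 1 + 15.85·e^(−0.173t) = 1.0926, so e^(−0.173t) = 0.00584465.
−0.173·t = ln(0.00584465) = -5.1422, so t = 5.1422/0.173 = 29.724.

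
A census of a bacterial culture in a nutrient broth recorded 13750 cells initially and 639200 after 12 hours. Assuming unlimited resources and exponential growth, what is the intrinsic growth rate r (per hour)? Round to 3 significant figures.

From N(t) = N₀·e^(rt): e^(r·12) = 639200/13750 = 46.487.
r·12 = ln(46.487) = 3.8392, so r = 3.8392/12 = 0.31993.

0.320 per hour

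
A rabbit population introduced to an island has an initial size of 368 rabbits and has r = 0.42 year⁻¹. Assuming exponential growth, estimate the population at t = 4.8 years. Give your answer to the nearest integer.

2763 rabbits

N(t) = N₀·e^(rt) = 368 × e^(0.42×4.8) = 368 × e^2.016.
e^2.016 ≈ 7.5082, so N ≈ 368 × 7.5082 = 2763.03.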